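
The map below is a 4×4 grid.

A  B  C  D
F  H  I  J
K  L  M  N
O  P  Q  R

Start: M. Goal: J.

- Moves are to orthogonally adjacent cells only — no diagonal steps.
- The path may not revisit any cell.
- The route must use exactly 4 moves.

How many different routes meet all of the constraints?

Need simple routes of exactly 4 moves from M to J (Manhattan distance 2, so 1 moves are spent on a detour and 1 undoing it).
Enumerating: M I C D J | M Q R N J | M L H I J.
That gives 3 routes.

3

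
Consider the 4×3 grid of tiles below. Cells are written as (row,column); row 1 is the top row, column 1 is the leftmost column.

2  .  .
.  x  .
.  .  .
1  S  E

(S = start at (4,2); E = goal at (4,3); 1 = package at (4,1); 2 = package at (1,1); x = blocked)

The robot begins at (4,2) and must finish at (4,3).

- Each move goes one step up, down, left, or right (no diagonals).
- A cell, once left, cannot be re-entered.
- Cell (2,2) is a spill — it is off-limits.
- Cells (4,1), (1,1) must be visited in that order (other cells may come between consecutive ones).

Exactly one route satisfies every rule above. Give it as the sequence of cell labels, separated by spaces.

(4,2) (4,1) (3,1) (2,1) (1,1) (1,2) (1,3) (2,3) (3,3) (4,3)

The waypoints must appear in the order (4,1), (1,1), with no cell reused.
Route from (4,2): left to (4,1), 3× up (reaching (1,1)), 2× right (reaching (1,3)), 3× down (reaching (4,3)) — 9 moves in all.
Check: order respected (1 at step 1, 2 at step 4).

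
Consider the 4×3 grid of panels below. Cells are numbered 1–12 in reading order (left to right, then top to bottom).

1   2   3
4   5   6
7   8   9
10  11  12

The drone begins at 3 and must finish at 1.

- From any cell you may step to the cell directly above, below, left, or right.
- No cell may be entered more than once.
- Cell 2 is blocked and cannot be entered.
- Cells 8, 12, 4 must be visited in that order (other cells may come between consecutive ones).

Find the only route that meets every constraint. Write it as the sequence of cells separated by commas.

3, 6, 5, 8, 9, 12, 11, 10, 7, 4, 1

The waypoints must appear in the order 8, 12, 4, with no cell reused.
Route from 3: down 1 to 6, left 1 to 5, down 1 to 8, right 1 to 9, down 1 to 12, left 2 to 10, up 3 to 1 — 10 moves in all.
Check: order respected (8 at step 3, 12 at step 5, 4 at step 9).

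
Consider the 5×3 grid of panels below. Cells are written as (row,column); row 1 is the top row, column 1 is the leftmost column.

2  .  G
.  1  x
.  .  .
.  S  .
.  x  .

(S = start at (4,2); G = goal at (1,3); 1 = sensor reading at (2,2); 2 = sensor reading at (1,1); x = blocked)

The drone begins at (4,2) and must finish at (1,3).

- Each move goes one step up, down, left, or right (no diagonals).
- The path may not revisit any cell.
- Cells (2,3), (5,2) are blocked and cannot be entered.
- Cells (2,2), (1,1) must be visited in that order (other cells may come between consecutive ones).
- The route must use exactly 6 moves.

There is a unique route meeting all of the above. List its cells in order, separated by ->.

The waypoints must appear in the order (2,2), (1,1), with no cell reused.
Route from (4,2): up 2 to (2,2), left 1 to (2,1), up 1 to (1,1), right 2 to (1,3) — 6 moves in all.
Check: order respected (1 at step 2, 2 at step 4); 6 moves as required.

(4,2) -> (3,2) -> (2,2) -> (2,1) -> (1,1) -> (1,2) -> (1,3)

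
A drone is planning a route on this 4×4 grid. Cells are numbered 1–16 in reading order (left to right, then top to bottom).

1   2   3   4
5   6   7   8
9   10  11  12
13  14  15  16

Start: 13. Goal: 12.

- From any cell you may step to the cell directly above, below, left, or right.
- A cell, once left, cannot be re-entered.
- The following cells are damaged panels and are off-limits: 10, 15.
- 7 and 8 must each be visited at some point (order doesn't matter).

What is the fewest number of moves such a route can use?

Any route passes through 7 and 8 in some order between 13 and 12. Summing Manhattan distances along each leg and taking the cheapest ordering (13 → 7 → 8 → 12) gives a lower bound of 4 + 1 + 1 = 6 moves.
A route of 6 moves achieves this: 13 → 9 → 5 → 6 → 7 → 8 → 12.
Since 6 matches the lower bound, it is optimal.

6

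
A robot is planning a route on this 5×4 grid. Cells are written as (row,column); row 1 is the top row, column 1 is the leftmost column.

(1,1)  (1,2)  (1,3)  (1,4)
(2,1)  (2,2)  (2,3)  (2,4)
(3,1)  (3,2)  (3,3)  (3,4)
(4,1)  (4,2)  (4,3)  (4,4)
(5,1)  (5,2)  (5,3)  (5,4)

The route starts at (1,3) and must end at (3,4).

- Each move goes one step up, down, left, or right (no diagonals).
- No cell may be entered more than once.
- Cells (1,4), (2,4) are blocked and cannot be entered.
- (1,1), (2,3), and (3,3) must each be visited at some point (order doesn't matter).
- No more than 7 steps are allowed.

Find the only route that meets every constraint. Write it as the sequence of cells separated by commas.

(1,3), (1,2), (1,1), (2,1), (2,2), (2,3), (3,3), (3,4)

The 7-move cap with required stops at (1,1), (2,3), (3,3) leaves no slack for detours.
Route from (1,3): 2× left (reaching (1,1)), down to (2,1), 2× right (reaching (2,3)), down to (3,3), right to (3,4) — 7 moves in all.
Check: all required cells visited; 7 ≤ 7 moves.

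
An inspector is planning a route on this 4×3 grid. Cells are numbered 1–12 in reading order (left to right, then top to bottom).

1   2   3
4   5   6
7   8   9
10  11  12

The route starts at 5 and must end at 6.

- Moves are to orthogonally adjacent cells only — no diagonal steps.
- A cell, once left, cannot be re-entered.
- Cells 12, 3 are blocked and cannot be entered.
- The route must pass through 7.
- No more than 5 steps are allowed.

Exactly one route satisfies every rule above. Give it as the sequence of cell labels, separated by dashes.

Any route must reach 7 and still end at 6 within 5 moves, so the order of the required stops is forced.
Route from 5: left to 4, down to 7, 2× right (reaching 9), up to 6 — 5 moves in all.
Check: all required cells visited; 5 ≤ 5 moves.

5 - 4 - 7 - 8 - 9 - 6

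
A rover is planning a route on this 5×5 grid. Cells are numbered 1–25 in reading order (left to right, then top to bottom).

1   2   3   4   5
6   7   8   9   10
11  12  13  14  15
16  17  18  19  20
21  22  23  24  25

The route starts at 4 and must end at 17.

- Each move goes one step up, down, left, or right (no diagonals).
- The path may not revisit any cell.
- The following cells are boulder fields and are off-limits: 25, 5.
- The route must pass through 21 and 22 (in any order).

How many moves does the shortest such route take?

9

Any route passes through 21 and 22 in some order between 4 and 17. Summing Manhattan distances along each leg and taking the cheapest ordering (4 → 22 → 21 → 17) gives a lower bound of 6 + 1 + 2 = 9 moves.
A route of 9 moves achieves this: 4 → 9 → 14 → 19 → 24 → 23 → 22 → 21 → 16 → 17.
Since 9 matches the lower bound, it is optimal.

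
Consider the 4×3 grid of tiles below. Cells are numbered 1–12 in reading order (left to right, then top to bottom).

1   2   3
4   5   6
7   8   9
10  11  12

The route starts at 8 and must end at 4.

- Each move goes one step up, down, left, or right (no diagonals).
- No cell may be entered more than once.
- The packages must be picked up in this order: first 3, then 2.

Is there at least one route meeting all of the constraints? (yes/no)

yes

One route that works: 8 → 5 → 6 → 3 → 2 → 1 → 4.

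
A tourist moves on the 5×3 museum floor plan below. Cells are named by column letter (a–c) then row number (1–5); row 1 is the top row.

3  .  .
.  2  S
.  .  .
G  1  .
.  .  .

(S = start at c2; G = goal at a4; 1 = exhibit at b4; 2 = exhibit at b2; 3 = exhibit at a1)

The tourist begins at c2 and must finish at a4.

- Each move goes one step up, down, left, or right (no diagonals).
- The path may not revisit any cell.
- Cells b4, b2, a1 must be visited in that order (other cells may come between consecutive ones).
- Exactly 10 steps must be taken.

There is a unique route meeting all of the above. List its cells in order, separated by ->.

c2 -> c3 -> c4 -> b4 -> b3 -> b2 -> b1 -> a1 -> a2 -> a3 -> a4

The waypoints must appear in the order b4, b2, a1, with no cell reused.
Route from c2: 2× down (reaching c4), left to b4, 3× up (reaching b1), left to a1, 3× down (reaching a4) — 10 moves in all.
Check: order respected (1 at step 3, 2 at step 5, 3 at step 7); 10 moves as required.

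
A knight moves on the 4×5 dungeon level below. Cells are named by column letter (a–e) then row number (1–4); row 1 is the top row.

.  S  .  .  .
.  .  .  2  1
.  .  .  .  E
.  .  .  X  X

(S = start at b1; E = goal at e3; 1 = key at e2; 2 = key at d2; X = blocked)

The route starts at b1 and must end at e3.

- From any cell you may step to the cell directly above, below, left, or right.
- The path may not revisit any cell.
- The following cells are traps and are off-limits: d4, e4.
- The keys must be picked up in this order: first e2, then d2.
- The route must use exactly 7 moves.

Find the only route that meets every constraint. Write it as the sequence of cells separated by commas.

The waypoints must appear in the order e2, d2, with no cell reused.
Route from b1: right 3 to e1, down 1 to e2, left 1 to d2, down 1 to d3, right 1 to e3 — 7 moves in all.
Check: order respected (1 at step 4, 2 at step 5); 7 moves as required.

b1, c1, d1, e1, e2, d2, d3, e3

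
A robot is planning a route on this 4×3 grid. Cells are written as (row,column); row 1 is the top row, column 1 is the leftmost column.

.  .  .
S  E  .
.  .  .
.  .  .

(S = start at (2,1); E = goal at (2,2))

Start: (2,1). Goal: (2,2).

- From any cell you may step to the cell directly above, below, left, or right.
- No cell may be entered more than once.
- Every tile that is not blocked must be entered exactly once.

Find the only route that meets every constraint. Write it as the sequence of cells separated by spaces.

(2,1) (1,1) (1,2) (1,3) (2,3) (3,3) (4,3) (4,2) (4,1) (3,1) (3,2) (2,2)

Need to visit all 12 open cells exactly once, starting at (2,1) and ending at (2,2).
Cell (1,3) has only two open neighbours ((2,3) and (1,2)), so the path must pass straight through it: one of those is the cell it's entered from and the other is where it exits.
Route from (2,1): up to (1,1), 2× right (reaching (1,3)), 3× down (reaching (4,3)), 2× left (reaching (4,1)), up to (3,1), right to (3,2), up to (2,2) — 11 moves in all.
Check: all 12 open cells covered.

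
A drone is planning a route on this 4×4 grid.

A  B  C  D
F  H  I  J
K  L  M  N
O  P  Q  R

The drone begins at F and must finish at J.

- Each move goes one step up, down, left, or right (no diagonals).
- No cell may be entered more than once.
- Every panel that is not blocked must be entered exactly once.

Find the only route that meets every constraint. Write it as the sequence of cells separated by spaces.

Need to visit all 16 open cells exactly once, starting at F and ending at J.
Route from F: up to A, right to B, 2× down (reaching L), left to K, down to O, 3× right (reaching R), up to N, left to M, 2× up (reaching C), right to D, down to J — 15 moves in all.
Check: all 16 open cells covered.

F A B H L K O P Q R N M I C D J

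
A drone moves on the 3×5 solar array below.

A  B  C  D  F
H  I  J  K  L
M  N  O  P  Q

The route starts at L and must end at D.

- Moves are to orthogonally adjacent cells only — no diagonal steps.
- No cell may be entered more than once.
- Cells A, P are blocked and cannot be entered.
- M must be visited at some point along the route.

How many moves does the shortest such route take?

10

Any route passes through M somewhere between L and D. Summing Manhattan distances along the two legs (L → M → D) gives a lower bound of 5 + 5 = 10 moves.
A route of 10 moves achieves this: L → K → J → O → N → M → H → I → B → C → D.
Since 10 matches the lower bound, it is optimal.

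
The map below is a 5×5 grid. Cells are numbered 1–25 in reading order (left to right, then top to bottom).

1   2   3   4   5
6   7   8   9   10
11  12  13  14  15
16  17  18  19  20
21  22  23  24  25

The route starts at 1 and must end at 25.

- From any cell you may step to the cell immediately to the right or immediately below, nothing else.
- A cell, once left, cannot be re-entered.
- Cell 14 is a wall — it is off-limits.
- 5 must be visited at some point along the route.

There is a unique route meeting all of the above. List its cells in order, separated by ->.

Moves only go right or down, so the column and row indices never decrease.
Route from 1: right 4 to 5, down 4 to 25 — 8 moves in all.
Check: all required cells visited.

1 -> 2 -> 3 -> 4 -> 5 -> 10 -> 15 -> 20 -> 25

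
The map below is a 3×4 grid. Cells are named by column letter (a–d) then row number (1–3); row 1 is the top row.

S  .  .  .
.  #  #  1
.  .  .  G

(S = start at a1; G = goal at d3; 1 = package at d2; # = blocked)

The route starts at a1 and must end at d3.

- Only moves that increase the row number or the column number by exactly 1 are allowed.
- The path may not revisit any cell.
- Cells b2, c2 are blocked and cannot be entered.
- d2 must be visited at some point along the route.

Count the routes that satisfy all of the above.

A right/down-only route from a1 to d3 makes exactly 2 down-moves and 3 right-moves in some order.
With no other constraints that would be C(5,2) = 10 routes.
Split at d2 and multiply the segment counts (each segment already excludes blocked cells): a1→d2: 1; d2→d3: 1; product = 1.
That gives 1 route.

1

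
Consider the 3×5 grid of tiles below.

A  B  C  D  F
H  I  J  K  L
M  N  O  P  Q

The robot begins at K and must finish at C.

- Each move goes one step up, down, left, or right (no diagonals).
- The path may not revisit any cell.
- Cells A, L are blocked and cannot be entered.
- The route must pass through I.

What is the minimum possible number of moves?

Any route passes through I somewhere between K and C. Summing Manhattan distances along the two legs (K → I → C) gives a lower bound of 2 + 2 = 4 moves.
A route of 4 moves achieves this: K → J → I → B → C.
Since 4 matches the lower bound, it is optimal.

4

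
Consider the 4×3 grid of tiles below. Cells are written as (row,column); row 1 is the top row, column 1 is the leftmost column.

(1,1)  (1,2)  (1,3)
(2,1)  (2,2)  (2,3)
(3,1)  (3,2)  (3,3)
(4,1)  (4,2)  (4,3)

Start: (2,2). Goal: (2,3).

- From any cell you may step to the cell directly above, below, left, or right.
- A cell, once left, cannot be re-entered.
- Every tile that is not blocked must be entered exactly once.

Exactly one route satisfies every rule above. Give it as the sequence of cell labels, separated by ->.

(2,2) -> (3,2) -> (3,3) -> (4,3) -> (4,2) -> (4,1) -> (3,1) -> (2,1) -> (1,1) -> (1,2) -> (1,3) -> (2,3)

Need to visit all 12 open cells exactly once, starting at (2,2) and ending at (2,3).
Route from (2,2): down 1 to (3,2), right 1 to (3,3), down 1 to (4,3), left 2 to (4,1), up 3 to (1,1), right 2 to (1,3), down 1 to (2,3) — 11 moves in all.
Check: all 12 open cells covered.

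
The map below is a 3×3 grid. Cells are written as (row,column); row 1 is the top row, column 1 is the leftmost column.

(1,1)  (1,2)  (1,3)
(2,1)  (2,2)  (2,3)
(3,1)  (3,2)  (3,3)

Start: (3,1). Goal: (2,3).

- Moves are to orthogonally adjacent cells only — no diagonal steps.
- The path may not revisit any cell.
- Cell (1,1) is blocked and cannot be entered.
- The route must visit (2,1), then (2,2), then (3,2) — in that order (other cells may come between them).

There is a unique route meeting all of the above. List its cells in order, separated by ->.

The waypoints must appear in the order (2,1), (2,2), (3,2), with no cell reused.
Route from (3,1): up to (2,1), right to (2,2), down to (3,2), right to (3,3), up to (2,3) — 5 moves in all.
Check: order respected ((2,1) at step 1, (2,2) at step 2, (3,2) at step 3).

(3,1) -> (2,1) -> (2,2) -> (3,2) -> (3,3) -> (2,3)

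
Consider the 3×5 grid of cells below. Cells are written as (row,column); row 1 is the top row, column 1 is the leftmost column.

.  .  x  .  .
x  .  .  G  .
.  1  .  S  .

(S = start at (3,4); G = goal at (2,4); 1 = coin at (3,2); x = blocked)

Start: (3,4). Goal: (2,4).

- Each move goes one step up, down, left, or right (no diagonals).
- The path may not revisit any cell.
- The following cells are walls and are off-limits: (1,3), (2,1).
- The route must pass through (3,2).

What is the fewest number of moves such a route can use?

Any route passes through (3,2) somewhere between (3,4) and (2,4). Summing Manhattan distances along the two legs ((3,4) → (3,2) → (2,4)) gives a lower bound of 2 + 3 = 5 moves.
A route of 5 moves achieves this: (3,4) → (3,3) → (3,2) → (2,2) → (2,3) → (2,4).
Since 5 matches the lower bound, it is optimal.

5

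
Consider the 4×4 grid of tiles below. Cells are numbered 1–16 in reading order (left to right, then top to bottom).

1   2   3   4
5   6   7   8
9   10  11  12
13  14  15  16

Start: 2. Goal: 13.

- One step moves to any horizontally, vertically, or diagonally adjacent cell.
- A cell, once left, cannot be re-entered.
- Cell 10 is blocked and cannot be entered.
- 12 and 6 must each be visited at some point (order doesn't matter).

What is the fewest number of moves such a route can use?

Any route passes through 12 and 6 in some order between 2 and 13. Summing Chebyshev distances along each leg and taking the cheapest ordering (2 → 6 → 12 → 13) gives a lower bound of 1 + 2 + 3 = 6 moves.
A route of 6 moves achieves this: 2 → 6 → 7 → 12 → 11 → 14 → 13.
Since 6 matches the lower bound, it is optimal.

6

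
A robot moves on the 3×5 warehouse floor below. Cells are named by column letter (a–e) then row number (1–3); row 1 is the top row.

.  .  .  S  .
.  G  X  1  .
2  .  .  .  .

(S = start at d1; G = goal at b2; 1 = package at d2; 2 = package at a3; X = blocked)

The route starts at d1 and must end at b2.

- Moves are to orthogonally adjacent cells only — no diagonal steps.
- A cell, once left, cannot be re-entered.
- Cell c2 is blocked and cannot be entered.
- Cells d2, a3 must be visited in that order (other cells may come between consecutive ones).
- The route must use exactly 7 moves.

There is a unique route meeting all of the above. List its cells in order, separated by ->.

The waypoints must appear in the order d2, a3, with no cell reused.
Route from d1: 2× down (reaching d3), 3× left (reaching a3), up to a2, right to b2 — 7 moves in all.
Check: order respected (1 at step 1, 2 at step 5); 7 moves as required.

d1 -> d2 -> d3 -> c3 -> b3 -> a3 -> a2 -> b2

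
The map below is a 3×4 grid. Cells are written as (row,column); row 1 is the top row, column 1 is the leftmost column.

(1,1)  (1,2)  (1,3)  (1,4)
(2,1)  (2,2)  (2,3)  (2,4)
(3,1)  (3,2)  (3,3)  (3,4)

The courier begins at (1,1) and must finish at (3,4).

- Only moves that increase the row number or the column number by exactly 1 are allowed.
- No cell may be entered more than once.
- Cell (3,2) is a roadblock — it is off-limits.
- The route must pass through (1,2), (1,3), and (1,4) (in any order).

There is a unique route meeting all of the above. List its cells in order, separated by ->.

(1,1) -> (1,2) -> (1,3) -> (1,4) -> (2,4) -> (3,4)

Moves only go right or down, so the column and row indices never decrease.
Route from (1,1): right 3 to (1,4), down 2 to (3,4) — 5 moves in all.
Check: all required cells visited.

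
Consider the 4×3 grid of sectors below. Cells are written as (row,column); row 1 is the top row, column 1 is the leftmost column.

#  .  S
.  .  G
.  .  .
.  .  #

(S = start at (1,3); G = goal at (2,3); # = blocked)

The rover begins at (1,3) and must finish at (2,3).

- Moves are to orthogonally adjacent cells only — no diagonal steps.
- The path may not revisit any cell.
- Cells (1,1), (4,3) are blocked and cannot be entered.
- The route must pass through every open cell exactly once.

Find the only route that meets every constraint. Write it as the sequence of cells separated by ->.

Need to visit all 10 open cells exactly once, starting at (1,3) and ending at (2,3).
Cell (3,3) has only two open neighbours ((2,3) and (3,2)), so the path must pass straight through it: one of those is the cell it's entered from and the other is where it exits.
Route from (1,3): left to (1,2), down to (2,2), left to (2,1), 2× down (reaching (4,1)), right to (4,2), up to (3,2), right to (3,3), up to (2,3) — 9 moves in all.
Check: all 10 open cells covered.

(1,3) -> (1,2) -> (2,2) -> (2,1) -> (3,1) -> (4,1) -> (4,2) -> (3,2) -> (3,3) -> (2,3)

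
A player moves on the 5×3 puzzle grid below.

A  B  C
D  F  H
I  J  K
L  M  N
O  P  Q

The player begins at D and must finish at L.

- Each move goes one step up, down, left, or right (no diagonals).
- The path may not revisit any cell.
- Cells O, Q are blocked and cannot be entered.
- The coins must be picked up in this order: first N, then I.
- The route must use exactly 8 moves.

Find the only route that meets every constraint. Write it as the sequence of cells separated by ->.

The waypoints must appear in the order N, I, with no cell reused.
Route from D: 2× right (reaching H), 2× down (reaching N), left to M, up to J, left to I, down to L — 8 moves in all.
Check: order respected (N at step 4, I at step 7); 8 moves as required.

D -> F -> H -> K -> N -> M -> J -> I -> L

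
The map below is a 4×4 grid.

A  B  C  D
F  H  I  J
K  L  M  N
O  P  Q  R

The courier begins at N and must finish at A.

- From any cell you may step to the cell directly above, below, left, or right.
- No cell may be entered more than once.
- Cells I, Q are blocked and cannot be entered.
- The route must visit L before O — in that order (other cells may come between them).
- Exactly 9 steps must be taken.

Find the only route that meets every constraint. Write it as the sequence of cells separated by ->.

The waypoints must appear in the order L, O, with no cell reused.
Route from N: left 2 to L, down 1 to P, left 1 to O, up 2 to F, right 1 to H, up 1 to B, left 1 to A — 9 moves in all.
Check: order respected (L at step 2, O at step 4); 9 moves as required.

N -> M -> L -> P -> O -> K -> F -> H -> B -> A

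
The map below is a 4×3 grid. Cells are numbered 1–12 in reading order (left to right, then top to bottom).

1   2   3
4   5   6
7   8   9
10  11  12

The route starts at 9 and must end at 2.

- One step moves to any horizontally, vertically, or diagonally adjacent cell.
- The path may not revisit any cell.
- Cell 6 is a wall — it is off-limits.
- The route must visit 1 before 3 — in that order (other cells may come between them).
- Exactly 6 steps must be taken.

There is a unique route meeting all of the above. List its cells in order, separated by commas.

9, 8, 4, 1, 5, 3, 2

The waypoints must appear in the order 1, 3, with no cell reused.
Route from 9: left 1 to 8, up-left 1 to 4, up 1 to 1, down-right 1 to 5, up-right 1 to 3, left 1 to 2 — 6 moves in all.
Check: order respected (1 at step 3, 3 at step 5); 6 moves as required.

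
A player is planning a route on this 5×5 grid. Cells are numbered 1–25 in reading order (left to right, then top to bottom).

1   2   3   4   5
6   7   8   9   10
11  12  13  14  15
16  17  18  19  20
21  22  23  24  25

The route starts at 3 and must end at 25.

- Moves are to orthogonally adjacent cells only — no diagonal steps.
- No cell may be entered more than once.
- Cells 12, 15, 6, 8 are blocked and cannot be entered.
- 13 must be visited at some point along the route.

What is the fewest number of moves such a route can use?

8

Any route passes through 13 somewhere between 3 and 25. Summing Manhattan distances along the two legs (3 → 13 → 25) gives a lower bound of 2 + 4 = 6 moves.
That bound ignores the blocked cells. Measuring each leg by the fewest moves that actually steer around them (3→13: 4; 13→25: 4) raises the lower bound to 8.
A route of 8 moves exists: 3 → 4 → 9 → 14 → 13 → 18 → 23 → 24 → 25.
Since 8 matches that lower bound, it is optimal.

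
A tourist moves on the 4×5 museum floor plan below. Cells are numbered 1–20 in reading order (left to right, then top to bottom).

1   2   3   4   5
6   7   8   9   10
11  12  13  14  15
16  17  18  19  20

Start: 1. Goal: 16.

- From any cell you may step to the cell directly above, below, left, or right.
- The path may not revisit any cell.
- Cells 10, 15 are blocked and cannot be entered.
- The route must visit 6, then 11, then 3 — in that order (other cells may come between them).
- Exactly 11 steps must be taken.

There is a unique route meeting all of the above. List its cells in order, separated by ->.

1 -> 6 -> 11 -> 12 -> 7 -> 2 -> 3 -> 8 -> 13 -> 18 -> 17 -> 16

The waypoints must appear in the order 6, 11, 3, with no cell reused.
Route from 1: 2× down (reaching 11), right to 12, 2× up (reaching 2), right to 3, 3× down (reaching 18), 2× left (reaching 16) — 11 moves in all.
Check: order respected (6 at step 1, 11 at step 2, 3 at step 6); 11 moves as required.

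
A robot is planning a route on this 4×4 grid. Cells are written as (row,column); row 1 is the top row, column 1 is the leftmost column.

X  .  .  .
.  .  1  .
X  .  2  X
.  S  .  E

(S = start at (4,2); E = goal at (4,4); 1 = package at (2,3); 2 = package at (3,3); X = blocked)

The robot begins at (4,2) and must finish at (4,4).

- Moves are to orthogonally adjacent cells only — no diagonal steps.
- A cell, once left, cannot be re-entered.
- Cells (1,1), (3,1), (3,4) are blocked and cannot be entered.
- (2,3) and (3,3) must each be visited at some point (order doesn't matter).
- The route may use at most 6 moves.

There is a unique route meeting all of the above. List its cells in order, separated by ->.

The budget equals the shortest possible length, so every move has to be on a shortest route through the required cells.
Route from (4,2): 2× up (reaching (2,2)), right to (2,3), 2× down (reaching (4,3)), right to (4,4) — 6 moves in all.
Check: all required cells visited; 6 ≤ 6 moves.

(4,2) -> (3,2) -> (2,2) -> (2,3) -> (3,3) -> (4,3) -> (4,4)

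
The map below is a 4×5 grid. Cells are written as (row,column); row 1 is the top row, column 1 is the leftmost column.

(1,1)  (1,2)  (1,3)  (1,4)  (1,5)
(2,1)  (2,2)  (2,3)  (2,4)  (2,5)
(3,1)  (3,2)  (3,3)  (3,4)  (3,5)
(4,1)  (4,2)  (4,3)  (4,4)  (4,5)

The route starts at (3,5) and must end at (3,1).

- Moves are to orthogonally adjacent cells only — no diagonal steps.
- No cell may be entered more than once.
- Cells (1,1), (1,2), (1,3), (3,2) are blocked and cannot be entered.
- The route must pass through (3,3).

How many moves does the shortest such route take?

6

Any route passes through (3,3) somewhere between (3,5) and (3,1). Summing Manhattan distances along the two legs ((3,5) → (3,3) → (3,1)) gives a lower bound of 2 + 2 = 4 moves.
That bound ignores the blocked cells. Measuring each leg by the fewest moves that actually steer around them ((3,5)→(3,3): 2; (3,3)→(3,1): 4) raises the lower bound to 6.
A route of 6 moves exists: (3,5) → (3,4) → (3,3) → (2,3) → (2,2) → (2,1) → (3,1).
Since 6 matches that lower bound, it is optimal.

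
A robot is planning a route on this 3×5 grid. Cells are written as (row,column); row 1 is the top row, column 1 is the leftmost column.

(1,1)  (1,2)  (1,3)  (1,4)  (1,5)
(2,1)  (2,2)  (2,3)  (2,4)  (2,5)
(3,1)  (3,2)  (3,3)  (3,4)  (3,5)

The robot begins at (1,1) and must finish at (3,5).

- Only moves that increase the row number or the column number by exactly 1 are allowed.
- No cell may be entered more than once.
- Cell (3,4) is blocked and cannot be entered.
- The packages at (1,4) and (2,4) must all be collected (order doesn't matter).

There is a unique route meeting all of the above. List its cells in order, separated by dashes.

(1,1) - (1,2) - (1,3) - (1,4) - (2,4) - (2,5) - (3,5)

Moves only go right or down, so the column and row indices never decrease.
Route from (1,1): 3× right (reaching (1,4)), down to (2,4), right to (2,5), down to (3,5) — 6 moves in all.
Check: all required cells visited.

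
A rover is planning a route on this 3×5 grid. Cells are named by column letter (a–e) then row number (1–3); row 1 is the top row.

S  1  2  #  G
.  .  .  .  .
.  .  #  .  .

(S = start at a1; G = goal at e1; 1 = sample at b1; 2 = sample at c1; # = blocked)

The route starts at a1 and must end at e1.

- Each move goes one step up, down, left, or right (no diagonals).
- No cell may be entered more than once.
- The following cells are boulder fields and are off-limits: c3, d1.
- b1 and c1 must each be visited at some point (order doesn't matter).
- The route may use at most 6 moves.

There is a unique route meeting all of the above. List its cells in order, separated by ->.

a1 -> b1 -> c1 -> c2 -> d2 -> e2 -> e1

The 6-move cap with required stops at b1, c1 leaves no slack for detours.
Route from a1: right 2 to c1, down 1 to c2, right 2 to e2, up 1 to e1 — 6 moves in all.
Check: all required cells visited; 6 ≤ 6 moves.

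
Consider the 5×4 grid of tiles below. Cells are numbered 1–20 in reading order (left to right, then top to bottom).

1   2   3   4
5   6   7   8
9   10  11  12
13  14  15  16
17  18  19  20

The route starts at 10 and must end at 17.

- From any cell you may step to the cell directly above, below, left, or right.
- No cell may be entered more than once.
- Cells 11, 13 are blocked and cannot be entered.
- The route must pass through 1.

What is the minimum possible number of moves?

Any route passes through 1 somewhere between 10 and 17. Summing Manhattan distances along the two legs (10 → 1 → 17) gives a lower bound of 3 + 4 = 7 moves.
That bound ignores the blocked cells. Measuring each leg by the fewest moves that actually steer around them (10→1: 3; 1→17: 6) raises the lower bound to 9.
The shortest route satisfying every rule uses 13 moves: 10 → 6 → 5 → 1 → 2 → 3 → 7 → 8 → 12 → 16 → 20 → 19 → 18 → 17.
The no-revisit rule (legs can't share cells) pushes the minimum above the 9-move bound; an exhaustive check rules out every length from 9 to 12 (on a 4-connected grid the length of any start-to-goal walk has the same parity as the Manhattan bound, so only lengths 9, 11, 13, … need checking), leaving 13 as the minimum.

13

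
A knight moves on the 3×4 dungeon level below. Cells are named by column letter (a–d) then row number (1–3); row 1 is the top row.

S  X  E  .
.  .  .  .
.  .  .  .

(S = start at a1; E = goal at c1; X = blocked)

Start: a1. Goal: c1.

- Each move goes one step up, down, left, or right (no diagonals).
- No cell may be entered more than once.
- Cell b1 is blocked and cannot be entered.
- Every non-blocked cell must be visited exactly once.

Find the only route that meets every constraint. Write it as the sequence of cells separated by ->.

a1 -> a2 -> a3 -> b3 -> b2 -> c2 -> c3 -> d3 -> d2 -> d1 -> c1

Need to visit all 11 open cells exactly once, starting at a1 and ending at c1.
Cell d1 has only two open neighbours (d2 and c1), so the path must pass straight through it: one of those is the cell it's entered from and the other is where it exits.
Route from a1: 2× down (reaching a3), right to b3, up to b2, right to c2, down to c3, right to d3, 2× up (reaching d1), left to c1 — 10 moves in all.
Check: all 11 open cells covered.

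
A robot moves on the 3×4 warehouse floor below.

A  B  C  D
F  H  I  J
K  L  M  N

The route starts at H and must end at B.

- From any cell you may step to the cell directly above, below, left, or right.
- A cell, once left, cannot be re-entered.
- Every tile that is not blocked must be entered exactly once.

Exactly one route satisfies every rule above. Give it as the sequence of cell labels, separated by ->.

H -> I -> C -> D -> J -> N -> M -> L -> K -> F -> A -> B

Need to visit all 12 open cells exactly once, starting at H and ending at B.
Route from H: right to I, up to C, right to D, 2× down (reaching N), 3× left (reaching K), 2× up (reaching A), right to B — 11 moves in all.
Check: all 12 open cells covered.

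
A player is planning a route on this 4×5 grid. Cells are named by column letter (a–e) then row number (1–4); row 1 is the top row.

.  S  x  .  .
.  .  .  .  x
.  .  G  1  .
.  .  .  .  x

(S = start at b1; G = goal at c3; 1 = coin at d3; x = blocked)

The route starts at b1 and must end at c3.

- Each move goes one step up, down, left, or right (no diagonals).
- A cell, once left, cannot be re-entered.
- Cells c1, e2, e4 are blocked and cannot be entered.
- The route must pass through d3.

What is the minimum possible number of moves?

5

Any route passes through d3 somewhere between b1 and c3. Summing Manhattan distances along the two legs (b1 → d3 → c3) gives a lower bound of 4 + 1 = 5 moves.
A route of 5 moves achieves this: b1 → b2 → c2 → d2 → d3 → c3.
Since 5 matches the lower bound, it is optimal.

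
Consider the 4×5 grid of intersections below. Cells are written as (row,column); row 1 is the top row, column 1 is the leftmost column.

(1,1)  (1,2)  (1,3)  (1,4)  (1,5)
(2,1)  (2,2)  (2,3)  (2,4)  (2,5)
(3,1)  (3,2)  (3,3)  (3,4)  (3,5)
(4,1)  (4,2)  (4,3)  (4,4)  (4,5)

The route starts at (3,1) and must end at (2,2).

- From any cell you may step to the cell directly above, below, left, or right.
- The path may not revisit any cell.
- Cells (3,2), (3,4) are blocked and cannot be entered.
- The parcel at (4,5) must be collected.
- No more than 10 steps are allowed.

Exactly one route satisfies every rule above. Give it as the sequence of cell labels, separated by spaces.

(3,1) (4,1) (4,2) (4,3) (4,4) (4,5) (3,5) (2,5) (2,4) (2,3) (2,2)

The 10-move cap with required stops at (4,5) leaves no slack for detours.
Route from (3,1): down 1 to (4,1), right 4 to (4,5), up 2 to (2,5), left 3 to (2,2) — 10 moves in all.
Check: all required cells visited; 10 ≤ 10 moves.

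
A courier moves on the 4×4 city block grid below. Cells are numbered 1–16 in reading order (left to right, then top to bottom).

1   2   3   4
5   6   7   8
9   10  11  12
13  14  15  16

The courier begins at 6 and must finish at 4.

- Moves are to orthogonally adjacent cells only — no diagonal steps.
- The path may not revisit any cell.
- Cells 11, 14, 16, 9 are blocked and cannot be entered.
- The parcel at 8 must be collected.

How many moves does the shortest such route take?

3

Any route passes through 8 somewhere between 6 and 4. Summing Manhattan distances along the two legs (6 → 8 → 4) gives a lower bound of 2 + 1 = 3 moves.
A route of 3 moves achieves this: 6 → 7 → 8 → 4.
Since 3 matches the lower bound, it is optimal.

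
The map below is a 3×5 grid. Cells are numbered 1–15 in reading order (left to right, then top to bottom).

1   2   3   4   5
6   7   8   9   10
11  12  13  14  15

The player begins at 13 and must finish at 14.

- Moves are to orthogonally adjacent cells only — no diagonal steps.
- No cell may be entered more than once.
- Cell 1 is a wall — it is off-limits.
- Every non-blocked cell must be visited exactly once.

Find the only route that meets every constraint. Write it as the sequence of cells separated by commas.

13, 12, 11, 6, 7, 2, 3, 8, 9, 4, 5, 10, 15, 14

Need to visit all 14 open cells exactly once, starting at 13 and ending at 14.
Cell 11 has only two open neighbours (6 and 12), so the path must pass straight through it: one of those is the cell it's entered from and the other is where it exits.
Route from 13: 2× left (reaching 11), up to 6, right to 7, up to 2, right to 3, down to 8, right to 9, up to 4, right to 5, 2× down (reaching 15), left to 14 — 13 moves in all.
Check: all 14 open cells covered.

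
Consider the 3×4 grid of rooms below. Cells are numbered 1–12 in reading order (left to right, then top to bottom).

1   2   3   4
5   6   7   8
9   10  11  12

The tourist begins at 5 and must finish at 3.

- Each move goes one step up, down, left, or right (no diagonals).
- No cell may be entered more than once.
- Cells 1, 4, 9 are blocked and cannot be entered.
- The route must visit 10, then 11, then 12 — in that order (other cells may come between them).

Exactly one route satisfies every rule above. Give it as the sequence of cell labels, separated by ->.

The waypoints must appear in the order 10, 11, 12, with no cell reused.
Route from 5: right to 6, down to 10, 2× right (reaching 12), up to 8, left to 7, up to 3 — 7 moves in all.
Check: order respected (10 at step 2, 11 at step 3, 12 at step 4).

5 -> 6 -> 10 -> 11 -> 12 -> 8 -> 7 -> 3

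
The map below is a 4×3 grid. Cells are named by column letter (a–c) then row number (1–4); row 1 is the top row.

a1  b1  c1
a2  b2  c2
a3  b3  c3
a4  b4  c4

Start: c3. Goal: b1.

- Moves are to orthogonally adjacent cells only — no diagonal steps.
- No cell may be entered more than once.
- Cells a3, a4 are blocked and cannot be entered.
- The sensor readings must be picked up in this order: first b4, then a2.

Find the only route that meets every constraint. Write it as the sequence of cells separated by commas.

The waypoints must appear in the order b4, a2, with no cell reused.
Route from c3: down 1 to c4, left 1 to b4, up 2 to b2, left 1 to a2, up 1 to a1, right 1 to b1 — 7 moves in all.
Check: order respected (b4 at step 2, a2 at step 5).

c3, c4, b4, b3, b2, a2, a1, b1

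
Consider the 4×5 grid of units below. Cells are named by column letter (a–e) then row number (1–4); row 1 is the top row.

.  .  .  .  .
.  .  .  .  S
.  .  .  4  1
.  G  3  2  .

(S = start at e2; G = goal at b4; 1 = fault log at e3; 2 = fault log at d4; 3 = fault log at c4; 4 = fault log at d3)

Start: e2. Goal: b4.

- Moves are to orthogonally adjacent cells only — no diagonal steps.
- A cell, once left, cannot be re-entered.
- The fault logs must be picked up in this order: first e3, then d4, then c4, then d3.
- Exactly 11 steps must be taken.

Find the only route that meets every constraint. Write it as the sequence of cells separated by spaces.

e2 e3 e4 d4 c4 c3 d3 d2 c2 b2 b3 b4

The waypoints must appear in the order e3, d4, c4, d3, with no cell reused.
Route from e2: 2× down (reaching e4), 2× left (reaching c4), up to c3, right to d3, up to d2, 2× left (reaching b2), 2× down (reaching b4) — 11 moves in all.
Check: order respected (1 at step 1, 2 at step 3, 3 at step 4, 4 at step 6); 11 moves as required.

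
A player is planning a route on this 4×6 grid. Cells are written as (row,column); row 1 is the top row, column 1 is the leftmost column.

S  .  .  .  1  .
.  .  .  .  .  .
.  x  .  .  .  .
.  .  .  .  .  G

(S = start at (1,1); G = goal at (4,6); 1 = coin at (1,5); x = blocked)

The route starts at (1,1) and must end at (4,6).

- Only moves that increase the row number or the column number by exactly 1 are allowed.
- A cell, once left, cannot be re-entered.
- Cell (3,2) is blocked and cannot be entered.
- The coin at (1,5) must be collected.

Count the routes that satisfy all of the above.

A right/down-only route from (1,1) to (4,6) makes exactly 3 down-moves and 5 right-moves in some order.
With no other constraints that would be C(8,3) = 56 routes.
Split at (1,5) and multiply the segment counts (each segment already excludes blocked cells): (1,1)→(1,5): 1; (1,5)→(4,6): 4; product = 4.
That gives 4 routes.

4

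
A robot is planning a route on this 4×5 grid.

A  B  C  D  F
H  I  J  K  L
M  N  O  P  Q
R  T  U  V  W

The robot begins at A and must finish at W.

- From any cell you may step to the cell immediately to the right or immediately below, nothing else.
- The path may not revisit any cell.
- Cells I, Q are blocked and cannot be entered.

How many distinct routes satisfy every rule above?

A right/down-only route from A to W makes exactly 3 down-moves and 4 right-moves in some order.
With no other constraints that would be C(7,3) = 35 routes.
Subtract routes through each blocked cell (inclusion–exclusion for overlaps): − through I: 20 − through Q: 15 + through I&Q: 8 → 8.
That gives 8 routes.

8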